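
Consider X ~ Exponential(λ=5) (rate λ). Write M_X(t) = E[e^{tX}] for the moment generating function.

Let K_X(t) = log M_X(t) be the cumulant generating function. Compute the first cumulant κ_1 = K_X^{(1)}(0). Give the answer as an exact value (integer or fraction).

κ_1 = dK/dt |_{t=0} = 1/5

M_X(t) = 5/(5 - t)
K_X(t) = log M_X(t) = -log(5 - t) + log(5)
dK/dt = -1/(t - 5)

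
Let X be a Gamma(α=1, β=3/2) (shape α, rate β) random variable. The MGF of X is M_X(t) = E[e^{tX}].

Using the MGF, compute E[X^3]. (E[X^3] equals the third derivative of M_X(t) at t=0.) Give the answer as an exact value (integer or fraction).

M_X(t) = 3/(2*(3/2 - t))
dM/dt = 6/(4*t^2 - 12*t + 9)
d^2M/dt^2 = -24/(8*t^3 - 36*t^2 + 54*t - 27)
d^3M/dt^3 = 144/(16*t^4 - 96*t^3 + 216*t^2 - 216*t + 81)

E[X^3] = d^3M/dt^3 |_{t=0} = 16/9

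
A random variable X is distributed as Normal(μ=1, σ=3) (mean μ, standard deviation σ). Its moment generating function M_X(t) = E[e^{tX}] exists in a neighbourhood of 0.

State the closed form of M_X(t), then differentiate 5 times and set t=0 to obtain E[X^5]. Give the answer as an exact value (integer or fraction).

M_X(t) = e^(9*t^2/2 + t)
M′(t) = 9*t*e^(t)*e^(9*t^2/2) + e^(t)*e^(9*t^2/2)
M′′(t) = 81*t^2*e^(t)*e^(9*t^2/2) + 18*t*e^(t)*e^(9*t^2/2) + 10*e^(t)*e^(9*t^2/2)
M′′′(t) = 729*t^3*e^(t)*e^(9*t^2/2) + 243*t^2*e^(t)*e^(9*t^2/2) + 270*t*e^(t)*e^(9*t^2/2) + 28*e^(t)*e^(9*t^2/2)
M′′′′(t) = 6561*t^4*e^(t)*e^(9*t^2/2) + 2916*t^3*e^(t)*e^(9*t^2/2) + 4860*t^2*e^(t)*e^(9*t^2/2) + 1008*t*e^(t)*e^(9*t^2/2) + 298*e^(t)*e^(9*t^2/2)

E[X^5] = M′′′′′(0) = 1306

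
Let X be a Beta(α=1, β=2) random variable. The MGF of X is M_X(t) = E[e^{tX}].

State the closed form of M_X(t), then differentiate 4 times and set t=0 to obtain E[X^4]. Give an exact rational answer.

M_X(t) = ₁F₁(1; 3; t)
M′(t) = ₁F₁(2; 4; t)/3
M′′(t) = ₁F₁(3; 5; t)/6
M′′′(t) = ₁F₁(4; 6; t)/10
M′′′′(t) = ₁F₁(5; 7; t)/15

E[X^4] = M′′′′(0) = 1/15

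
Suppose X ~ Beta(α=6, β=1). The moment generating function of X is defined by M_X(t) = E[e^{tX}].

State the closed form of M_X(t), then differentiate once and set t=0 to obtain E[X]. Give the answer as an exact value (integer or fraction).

E[X] = dM/dt |_{t=0} = 6/7

M_X(t) = ₁F₁(6; 7; t)
dM/dt = 6*₁F₁(7; 8; t)/7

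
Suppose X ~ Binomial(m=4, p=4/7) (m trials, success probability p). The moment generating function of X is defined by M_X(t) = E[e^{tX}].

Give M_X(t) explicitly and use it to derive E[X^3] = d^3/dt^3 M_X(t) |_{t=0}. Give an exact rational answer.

E[X^3] = M^(3)(0) = 6352/343

M_X(t) = (4*e^(t)/7 + 3/7)^4
M^(3)(t) = 16384*e^(4*t)/2401 + 20736*e^(3*t)/2401 + 6912*e^(2*t)/2401 + 432*e^(t)/2401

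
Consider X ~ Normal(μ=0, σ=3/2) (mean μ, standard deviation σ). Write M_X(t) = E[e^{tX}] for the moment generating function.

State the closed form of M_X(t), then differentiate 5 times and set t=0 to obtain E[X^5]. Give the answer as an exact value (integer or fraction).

E[X^5] = d^5M/dt^5 |_{t=0} = 0

M_X(t) = e^(9*t^2/8)
dM/dt = 9*t*e^(9*t^2/8)/4
d^2M/dt^2 = 81*t^2*e^(9*t^2/8)/16 + 9*e^(9*t^2/8)/4
d^3M/dt^3 = 729*t^3*e^(9*t^2/8)/64 + 243*t*e^(9*t^2/8)/16
d^4M/dt^4 = 6561*t^4*e^(9*t^2/8)/256 + 2187*t^2*e^(9*t^2/8)/32 + 243*e^(9*t^2/8)/16
d^5M/dt^5 = 59049*t^5*e^(9*t^2/8)/1024 + 32805*t^3*e^(9*t^2/8)/128 + 10935*t*e^(9*t^2/8)/64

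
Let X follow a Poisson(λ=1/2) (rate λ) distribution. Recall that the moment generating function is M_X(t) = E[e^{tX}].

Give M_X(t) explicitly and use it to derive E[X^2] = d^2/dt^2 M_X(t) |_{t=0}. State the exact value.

E[X^2] = d^2M/dt^2 |_{t=0} = 3/4

M_X(t) = e^(e^(t)/2 - 1/2)
dM/dt = e^(-1/2)*e^(t)*e^(e^(t)/2)/2
d^2M/dt^2 = (e^(2*t)*e^(e^(t)/2) + 2*e^(t)*e^(e^(t)/2))*e^(-1/2)/4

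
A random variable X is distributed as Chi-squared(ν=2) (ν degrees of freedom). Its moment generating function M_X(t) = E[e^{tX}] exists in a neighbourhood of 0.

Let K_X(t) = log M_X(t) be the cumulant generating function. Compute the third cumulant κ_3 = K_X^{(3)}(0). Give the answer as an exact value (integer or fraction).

κ_3 = D^3[K](0) = 16

M_X(t) = 1/(1 - 2*t)
K_X(t) = log M_X(t) = -log(1 - 2*t)
D^3[K](t) = -16/(8*t^3 - 12*t^2 + 6*t - 1)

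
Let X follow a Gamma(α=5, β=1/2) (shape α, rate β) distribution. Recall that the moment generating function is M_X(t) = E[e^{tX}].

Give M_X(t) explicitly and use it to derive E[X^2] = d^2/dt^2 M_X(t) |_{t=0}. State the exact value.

M_X(t) = 1/(32*(1/2 - t)^5)
M′(t) = 10/(64*t^6 - 192*t^5 + 240*t^4 - 160*t^3 + 60*t^2 - 12*t + 1)
M′′(t) = -120/(128*t^7 - 448*t^6 + 672*t^5 - 560*t^4 + 280*t^3 - 84*t^2 + 14*t - 1)

E[X^2] = M′′(0) = 120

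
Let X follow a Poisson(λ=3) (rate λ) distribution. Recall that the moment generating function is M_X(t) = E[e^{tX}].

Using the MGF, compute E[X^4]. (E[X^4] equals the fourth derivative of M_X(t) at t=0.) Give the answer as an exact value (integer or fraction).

M_X(t) = e^(3*e^(t) - 3)
D^4[M](t) = (81*e^(4*t)*e^(3*e^(t)) + 162*e^(3*t)*e^(3*e^(t)) + 63*e^(2*t)*e^(3*e^(t)) + 3*e^(t)*e^(3*e^(t)))*e^(-3)

E[X^4] = D^4[M](0) = 309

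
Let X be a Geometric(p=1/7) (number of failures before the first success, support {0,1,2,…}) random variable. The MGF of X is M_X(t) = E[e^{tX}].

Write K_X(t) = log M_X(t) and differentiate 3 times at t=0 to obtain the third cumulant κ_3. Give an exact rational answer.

κ_3 = D^3[K](0) = 546

M_X(t) = 1/(7*(1 - 6*e^(t)/7))
K_X(t) = log M_X(t) = -log(1 - 6*e^(t)/7) - log(7)
D^3[K](t) = (-252*e^(2*t) - 294*e^(t))/(216*e^(3*t) - 756*e^(2*t) + 882*e^(t) - 343)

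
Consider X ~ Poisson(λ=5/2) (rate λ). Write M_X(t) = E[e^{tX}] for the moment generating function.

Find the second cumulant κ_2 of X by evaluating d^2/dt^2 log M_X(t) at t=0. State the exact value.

κ_2 = d^2K/dt^2 |_{t=0} = 5/2

M_X(t) = e^(5*e^(t)/2 - 5/2)
K_X(t) = log M_X(t) = 5*e^(t)/2 - 5/2
dK/dt = 5*e^(t)/2
d^2K/dt^2 = 5*e^(t)/2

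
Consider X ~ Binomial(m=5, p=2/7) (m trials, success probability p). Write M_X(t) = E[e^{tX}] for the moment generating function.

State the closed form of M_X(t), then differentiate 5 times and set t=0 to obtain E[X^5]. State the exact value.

M_X(t) = (2*e^(t)/7 + 5/7)^5
dM/dt = 160*e^(5*t)/16807 + 1600*e^(4*t)/16807 + 6000*e^(3*t)/16807 + 10000*e^(2*t)/16807 + 6250*e^(t)/16807
d^2M/dt^2 = 800*e^(5*t)/16807 + 6400*e^(4*t)/16807 + 18000*e^(3*t)/16807 + 20000*e^(2*t)/16807 + 6250*e^(t)/16807
d^3M/dt^3 = 4000*e^(5*t)/16807 + 25600*e^(4*t)/16807 + 54000*e^(3*t)/16807 + 40000*e^(2*t)/16807 + 6250*e^(t)/16807
d^4M/dt^4 = 20000*e^(5*t)/16807 + 102400*e^(4*t)/16807 + 162000*e^(3*t)/16807 + 80000*e^(2*t)/16807 + 6250*e^(t)/16807
d^5M/dt^5 = 100000*e^(5*t)/16807 + 409600*e^(4*t)/16807 + 486000*e^(3*t)/16807 + 160000*e^(2*t)/16807 + 6250*e^(t)/16807

E[X^5] = d^5M/dt^5 |_{t=0} = 1161850/16807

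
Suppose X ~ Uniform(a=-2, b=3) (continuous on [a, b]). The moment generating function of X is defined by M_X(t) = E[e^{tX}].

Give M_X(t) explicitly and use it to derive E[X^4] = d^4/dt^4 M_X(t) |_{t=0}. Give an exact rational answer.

E[X^4] = M^(4)(0) = 11

M_X(t) = (e^(3*t) - e^(-2*t))/(5*t)
M^(4)(t) = (81*t^4*e^(5*t) - 16*t^4 - 108*t^3*e^(5*t) - 32*t^3 + 108*t^2*e^(5*t) - 48*t^2 - 72*t*e^(5*t) - 48*t + 24*e^(5*t) - 24)*e^(-2*t)/(5*t^5)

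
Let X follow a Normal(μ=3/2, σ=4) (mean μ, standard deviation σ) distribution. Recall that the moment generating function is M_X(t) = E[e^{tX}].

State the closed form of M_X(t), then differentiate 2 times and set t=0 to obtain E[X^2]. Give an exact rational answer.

E[X^2] = M^(2)(0) = 73/4

M_X(t) = e^(8*t^2 + 3*t/2)
M^(2)(t) = 256*t^2*e^(3*t/2)*e^(8*t^2) + 48*t*e^(3*t/2)*e^(8*t^2) + 73*e^(3*t/2)*e^(8*t^2)/4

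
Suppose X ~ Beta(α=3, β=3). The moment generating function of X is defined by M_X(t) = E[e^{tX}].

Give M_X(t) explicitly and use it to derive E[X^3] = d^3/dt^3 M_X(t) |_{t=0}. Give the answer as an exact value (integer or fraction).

M_X(t) = ₁F₁(3; 6; t)
dM/dt = ₁F₁(4; 7; t)/2
d^2M/dt^2 = 2*₁F₁(5; 8; t)/7
d^3M/dt^3 = 5*₁F₁(6; 9; t)/28

E[X^3] = d^3M/dt^3 |_{t=0} = 5/28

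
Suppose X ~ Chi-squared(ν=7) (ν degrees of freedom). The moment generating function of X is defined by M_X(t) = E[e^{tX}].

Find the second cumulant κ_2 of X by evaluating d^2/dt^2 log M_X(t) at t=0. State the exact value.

M_X(t) = (1 - 2*t)^(-7/2)
K_X(t) = log M_X(t) = -7*log(1 - 2*t)/2
K^(2)(t) = 14/(4*t^2 - 4*t + 1)

κ_2 = K^(2)(0) = 14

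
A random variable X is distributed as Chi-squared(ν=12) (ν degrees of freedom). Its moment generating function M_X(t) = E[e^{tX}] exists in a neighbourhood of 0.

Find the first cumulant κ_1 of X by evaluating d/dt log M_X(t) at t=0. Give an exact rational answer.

κ_1 = K′(0) = 12

M_X(t) = (1 - 2*t)^(-6)
K_X(t) = log M_X(t) = -6*log(1 - 2*t)
K′(t) = -12/(2*t - 1)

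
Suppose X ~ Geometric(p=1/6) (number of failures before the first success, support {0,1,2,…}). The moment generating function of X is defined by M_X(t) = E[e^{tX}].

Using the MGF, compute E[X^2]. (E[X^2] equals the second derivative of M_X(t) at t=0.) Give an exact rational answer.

E[X^2] = d^2M/dt^2 |_{t=0} = 55

M_X(t) = 1/(6*(1 - 5*e^(t)/6))
dM/dt = 5*e^(t)/(25*e^(2*t) - 60*e^(t) + 36)
d^2M/dt^2 = (-25*e^(2*t) - 30*e^(t))/(125*e^(3*t) - 450*e^(2*t) + 540*e^(t) - 216)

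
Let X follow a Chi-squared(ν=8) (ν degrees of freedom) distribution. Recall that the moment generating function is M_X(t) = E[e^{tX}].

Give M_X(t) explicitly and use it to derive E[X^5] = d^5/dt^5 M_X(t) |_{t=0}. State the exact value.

E[X^5] = M^(5)(0) = 215040

M_X(t) = (1 - 2*t)^(-4)
M^(5)(t) = -215040/(512*t^9 - 2304*t^8 + 4608*t^7 - 5376*t^6 + 4032*t^5 - 2016*t^4 + 672*t^3 - 144*t^2 + 18*t - 1)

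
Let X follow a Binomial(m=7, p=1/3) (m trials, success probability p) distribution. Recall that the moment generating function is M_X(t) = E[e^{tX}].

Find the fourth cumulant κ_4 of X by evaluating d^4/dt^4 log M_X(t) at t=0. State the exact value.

M_X(t) = (e^(t)/3 + 2/3)^7
K_X(t) = log M_X(t) = 7*log(e^(t)/3 + 2/3)
dK/dt = 7*e^(t)/(e^(t) + 2)
d^2K/dt^2 = 14*e^(t)/(e^(2*t) + 4*e^(t) + 4)
d^3K/dt^3 = (-14*e^(2*t) + 28*e^(t))/(e^(3*t) + 6*e^(2*t) + 12*e^(t) + 8)
d^4K/dt^4 = (14*e^(3*t) - 112*e^(2*t) + 56*e^(t))/(e^(4*t) + 8*e^(3*t) + 24*e^(2*t) + 32*e^(t) + 16)

κ_4 = d^4K/dt^4 |_{t=0} = -14/27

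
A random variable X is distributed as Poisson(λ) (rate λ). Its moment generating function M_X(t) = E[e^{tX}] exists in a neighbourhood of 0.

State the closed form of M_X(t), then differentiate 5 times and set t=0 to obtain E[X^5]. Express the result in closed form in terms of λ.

E[X^5] = M′′′′′(0) = λ*(λ^4 + 10*λ^3 + 25*λ^2 + 15*λ + 1)

M_X(t) = e^(λ*(e^(t) - 1))
M′(t) = λ*e^(-λ)*e^(t)*e^(λ*e^(t))
M′′(t) = (λ^2*e^(2*t)*e^(λ*e^(t)) + λ*e^(t)*e^(λ*e^(t)))*e^(-λ)
M′′′(t) = (λ^3*e^(3*t)*e^(λ*e^(t)) + 3*λ^2*e^(2*t)*e^(λ*e^(t)) + λ*e^(t)*e^(λ*e^(t)))*e^(-λ)
M′′′′(t) = (λ^4*e^(4*t)*e^(λ*e^(t)) + 6*λ^3*e^(3*t)*e^(λ*e^(t)) + 7*λ^2*e^(2*t)*e^(λ*e^(t)) + λ*e^(t)*e^(λ*e^(t)))*e^(-λ)
M′′′′′(t) = (λ^5*e^(5*t)*e^(λ*e^(t)) + 10*λ^4*e^(4*t)*e^(λ*e^(t)) + 25*λ^3*e^(3*t)*e^(λ*e^(t)) + 15*λ^2*e^(2*t)*e^(λ*e^(t)) + λ*e^(t)*e^(λ*e^(t)))*e^(-λ)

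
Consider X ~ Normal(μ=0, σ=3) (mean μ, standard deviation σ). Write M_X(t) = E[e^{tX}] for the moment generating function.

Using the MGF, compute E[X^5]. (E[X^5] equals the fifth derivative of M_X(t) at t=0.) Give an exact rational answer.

M_X(t) = e^(9*t^2/2)
M′(t) = 9*t*e^(9*t^2/2)
M′′(t) = 81*t^2*e^(9*t^2/2) + 9*e^(9*t^2/2)
M′′′(t) = 729*t^3*e^(9*t^2/2) + 243*t*e^(9*t^2/2)
M′′′′(t) = 6561*t^4*e^(9*t^2/2) + 4374*t^2*e^(9*t^2/2) + 243*e^(9*t^2/2)
M′′′′′(t) = 59049*t^5*e^(9*t^2/2) + 65610*t^3*e^(9*t^2/2) + 10935*t*e^(9*t^2/2)

E[X^5] = M′′′′′(0) = 0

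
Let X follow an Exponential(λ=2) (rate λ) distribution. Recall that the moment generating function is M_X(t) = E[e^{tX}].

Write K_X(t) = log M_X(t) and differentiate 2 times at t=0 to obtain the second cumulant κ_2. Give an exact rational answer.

κ_2 = K′′(0) = 1/4

M_X(t) = 2/(2 - t)
K_X(t) = log M_X(t) = -log(2 - t) + log(2)
K′(t) = -1/(t - 2)
K′′(t) = 1/(t^2 - 4*t + 4)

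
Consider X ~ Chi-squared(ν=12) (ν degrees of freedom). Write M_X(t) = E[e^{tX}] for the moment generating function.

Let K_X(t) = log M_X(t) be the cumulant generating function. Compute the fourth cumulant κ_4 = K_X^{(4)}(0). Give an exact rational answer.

κ_4 = K^(4)(0) = 576

M_X(t) = (1 - 2*t)^(-6)
K_X(t) = log M_X(t) = -6*log(1 - 2*t)
K^(4)(t) = 576/(16*t^4 - 32*t^3 + 24*t^2 - 8*t + 1)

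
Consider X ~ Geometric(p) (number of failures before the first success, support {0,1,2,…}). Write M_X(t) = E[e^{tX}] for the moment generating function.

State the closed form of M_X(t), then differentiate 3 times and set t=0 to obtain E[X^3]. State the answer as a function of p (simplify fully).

M_X(t) = p/(-(1 - p)*e^(t) + 1)
dM/dt = (-p^2*e^(t) + p*e^(t))/(p^2*e^(2*t) - 2*p*e^(2*t) + 2*p*e^(t) + e^(2*t) - 2*e^(t) + 1)

E[X^3] = d^3M/dt^3 |_{t=0} = -1 + 7/p - 12/p^2 + 6/p^3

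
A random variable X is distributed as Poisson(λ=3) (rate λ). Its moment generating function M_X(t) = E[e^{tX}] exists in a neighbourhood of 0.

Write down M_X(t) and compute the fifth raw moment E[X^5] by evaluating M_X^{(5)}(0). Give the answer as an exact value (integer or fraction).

E[X^5] = M^(5)(0) = 1866

M_X(t) = e^(3*e^(t) - 3)
M^(5)(t) = (243*e^(5*t)*e^(3*e^(t)) + 810*e^(4*t)*e^(3*e^(t)) + 675*e^(3*t)*e^(3*e^(t)) + 135*e^(2*t)*e^(3*e^(t)) + 3*e^(t)*e^(3*e^(t)))*e^(-3)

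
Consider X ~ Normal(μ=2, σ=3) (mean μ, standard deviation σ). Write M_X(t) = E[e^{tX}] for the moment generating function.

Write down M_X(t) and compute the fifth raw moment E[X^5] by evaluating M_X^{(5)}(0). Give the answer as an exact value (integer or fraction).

E[X^5] = d^5M/dt^5 |_{t=0} = 3182

M_X(t) = e^(9*t^2/2 + 2*t)
dM/dt = 9*t*e^(2*t)*e^(9*t^2/2) + 2*e^(2*t)*e^(9*t^2/2)
d^2M/dt^2 = 81*t^2*e^(2*t)*e^(9*t^2/2) + 36*t*e^(2*t)*e^(9*t^2/2) + 13*e^(2*t)*e^(9*t^2/2)
d^3M/dt^3 = 729*t^3*e^(2*t)*e^(9*t^2/2) + 486*t^2*e^(2*t)*e^(9*t^2/2) + 351*t*e^(2*t)*e^(9*t^2/2) + 62*e^(2*t)*e^(9*t^2/2)
d^4M/dt^4 = 6561*t^4*e^(2*t)*e^(9*t^2/2) + 5832*t^3*e^(2*t)*e^(9*t^2/2) + 6318*t^2*e^(2*t)*e^(9*t^2/2) + 2232*t*e^(2*t)*e^(9*t^2/2) + 475*e^(2*t)*e^(9*t^2/2)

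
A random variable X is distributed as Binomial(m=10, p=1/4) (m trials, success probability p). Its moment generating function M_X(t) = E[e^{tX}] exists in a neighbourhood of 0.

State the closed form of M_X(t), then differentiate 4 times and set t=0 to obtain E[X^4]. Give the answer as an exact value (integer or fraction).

M_X(t) = (e^(t)/4 + 3/4)^10

E[X^4] = M^(4)(0) = 2065/16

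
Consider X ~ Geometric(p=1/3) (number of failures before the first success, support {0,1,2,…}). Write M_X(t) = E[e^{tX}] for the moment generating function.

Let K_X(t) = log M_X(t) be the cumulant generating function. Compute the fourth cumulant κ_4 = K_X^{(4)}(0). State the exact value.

κ_4 = K^(4)(0) = 222

M_X(t) = 1/(3*(1 - 2*e^(t)/3))
K_X(t) = log M_X(t) = -log(1 - 2*e^(t)/3) - log(3)
K^(4)(t) = (24*e^(3*t) + 144*e^(2*t) + 54*e^(t))/(16*e^(4*t) - 96*e^(3*t) + 216*e^(2*t) - 216*e^(t) + 81)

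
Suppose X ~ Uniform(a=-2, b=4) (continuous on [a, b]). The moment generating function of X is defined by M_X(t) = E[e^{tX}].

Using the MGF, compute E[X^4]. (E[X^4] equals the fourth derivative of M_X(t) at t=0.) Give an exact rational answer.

M_X(t) = (e^(4*t) - e^(-2*t))/(6*t)
M^(4)(t) = (128*t^4*e^(6*t) - 8*t^4 - 128*t^3*e^(6*t) - 16*t^3 + 96*t^2*e^(6*t) - 24*t^2 - 48*t*e^(6*t) - 24*t + 12*e^(6*t) - 12)*e^(-2*t)/(3*t^5)

E[X^4] = M^(4)(0) = 176/5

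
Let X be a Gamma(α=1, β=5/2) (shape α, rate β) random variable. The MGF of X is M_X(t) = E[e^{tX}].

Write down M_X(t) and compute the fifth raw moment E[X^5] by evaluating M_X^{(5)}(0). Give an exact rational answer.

E[X^5] = M′′′′′(0) = 768/625

M_X(t) = 5/(2*(5/2 - t))
M′(t) = 10/(4*t^2 - 20*t + 25)
M′′(t) = -40/(8*t^3 - 60*t^2 + 150*t - 125)
M′′′(t) = 240/(16*t^4 - 160*t^3 + 600*t^2 - 1000*t + 625)
M′′′′(t) = -1920/(32*t^5 - 400*t^4 + 2000*t^3 - 5000*t^2 + 6250*t - 3125)
M′′′′′(t) = 19200/(64*t^6 - 960*t^5 + 6000*t^4 - 20000*t^3 + 37500*t^2 - 37500*t + 15625)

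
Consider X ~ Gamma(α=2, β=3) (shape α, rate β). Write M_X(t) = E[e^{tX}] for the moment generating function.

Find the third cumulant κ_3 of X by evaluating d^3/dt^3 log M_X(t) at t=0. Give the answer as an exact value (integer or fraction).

M_X(t) = 9/(3 - t)^2
K_X(t) = log M_X(t) = -2*log(3 - t) + 2*log(3)
K^(3)(t) = -4/(t^3 - 9*t^2 + 27*t - 27)

κ_3 = K^(3)(0) = 4/27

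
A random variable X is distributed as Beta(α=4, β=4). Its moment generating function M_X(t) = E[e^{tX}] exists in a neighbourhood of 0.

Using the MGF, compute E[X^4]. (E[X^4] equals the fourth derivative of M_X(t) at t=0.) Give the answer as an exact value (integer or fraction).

M_X(t) = ₁F₁(4; 8; t)
dM/dt = ₁F₁(5; 9; t)/2
d^2M/dt^2 = 5*₁F₁(6; 10; t)/18
d^3M/dt^3 = ₁F₁(7; 11; t)/6
d^4M/dt^4 = 7*₁F₁(8; 12; t)/66

E[X^4] = d^4M/dt^4 |_{t=0} = 7/66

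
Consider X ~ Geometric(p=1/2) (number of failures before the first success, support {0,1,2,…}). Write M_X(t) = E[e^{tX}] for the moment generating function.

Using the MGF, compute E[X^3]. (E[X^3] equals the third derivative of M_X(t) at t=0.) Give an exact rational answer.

M_X(t) = 1/(2*(1 - e^(t)/2))
D^3[M](t) = (e^(3*t) + 8*e^(2*t) + 4*e^(t))/(e^(4*t) - 8*e^(3*t) + 24*e^(2*t) - 32*e^(t) + 16)

E[X^3] = D^3[M](0) = 13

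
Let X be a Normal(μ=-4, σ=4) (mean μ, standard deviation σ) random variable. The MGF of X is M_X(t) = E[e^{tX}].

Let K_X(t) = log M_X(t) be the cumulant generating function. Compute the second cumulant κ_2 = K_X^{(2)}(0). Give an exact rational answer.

M_X(t) = e^(8*t^2 - 4*t)
K_X(t) = log M_X(t) = 8*t^2 - 4*t
K^(2)(t) = 16

κ_2 = K^(2)(0) = 16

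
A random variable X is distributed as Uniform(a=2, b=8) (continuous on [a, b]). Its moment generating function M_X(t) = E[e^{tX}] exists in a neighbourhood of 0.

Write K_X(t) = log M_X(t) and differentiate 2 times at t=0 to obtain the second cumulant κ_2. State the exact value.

κ_2 = K′′(0) = 3

M_X(t) = (e^(8*t) - e^(2*t))/(6*t)
K_X(t) = log M_X(t) = -log(t) + log(e^(8*t) - e^(2*t)) - log(6)
K′(t) = (8*t*e^(6*t) - 2*t - e^(6*t) + 1)/(t*e^(6*t) - t)
K′′(t) = (-36*t^2*e^(6*t) + e^(12*t) - 2*e^(6*t) + 1)/(t^2*e^(12*t) - 2*t^2*e^(6*t) + t^2)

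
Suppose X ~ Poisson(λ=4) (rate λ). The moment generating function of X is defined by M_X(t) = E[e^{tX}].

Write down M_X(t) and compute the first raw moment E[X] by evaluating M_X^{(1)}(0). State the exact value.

E[X] = M′(0) = 4

M_X(t) = e^(4*e^(t) - 4)
M′(t) = 4*e^(-4)*e^(t)*e^(4*e^(t))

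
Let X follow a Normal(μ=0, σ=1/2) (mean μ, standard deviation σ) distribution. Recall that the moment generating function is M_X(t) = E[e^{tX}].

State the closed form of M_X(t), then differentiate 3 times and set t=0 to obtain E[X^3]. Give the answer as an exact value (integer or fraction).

E[X^3] = M′′′(0) = 0

M_X(t) = e^(t^2/8)
M′(t) = t*e^(t^2/8)/4
M′′(t) = t^2*e^(t^2/8)/16 + e^(t^2/8)/4
M′′′(t) = t^3*e^(t^2/8)/64 + 3*t*e^(t^2/8)/16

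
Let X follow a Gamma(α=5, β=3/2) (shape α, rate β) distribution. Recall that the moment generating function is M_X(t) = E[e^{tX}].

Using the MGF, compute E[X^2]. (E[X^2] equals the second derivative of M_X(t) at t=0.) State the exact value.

M_X(t) = 243/(32*(3/2 - t)^5)
M′(t) = 2430/(64*t^6 - 576*t^5 + 2160*t^4 - 4320*t^3 + 4860*t^2 - 2916*t + 729)
M′′(t) = -29160/(128*t^7 - 1344*t^6 + 6048*t^5 - 15120*t^4 + 22680*t^3 - 20412*t^2 + 10206*t - 2187)

E[X^2] = M′′(0) = 40/3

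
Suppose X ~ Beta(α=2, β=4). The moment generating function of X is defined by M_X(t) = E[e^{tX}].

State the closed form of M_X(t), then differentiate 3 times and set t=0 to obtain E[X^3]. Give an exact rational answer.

E[X^3] = d^3M/dt^3 |_{t=0} = 1/14

M_X(t) = ₁F₁(2; 6; t)
dM/dt = ₁F₁(3; 7; t)/3
d^2M/dt^2 = ₁F₁(4; 8; t)/7
d^3M/dt^3 = ₁F₁(5; 9; t)/14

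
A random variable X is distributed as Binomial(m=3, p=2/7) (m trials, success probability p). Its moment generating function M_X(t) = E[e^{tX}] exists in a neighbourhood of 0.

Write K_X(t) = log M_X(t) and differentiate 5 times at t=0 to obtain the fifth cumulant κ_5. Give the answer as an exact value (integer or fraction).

M_X(t) = (2*e^(t)/7 + 5/7)^3
K_X(t) = log M_X(t) = 3*log(2*e^(t)/7 + 5/7)
dK/dt = 6*e^(t)/(2*e^(t) + 5)
d^2K/dt^2 = 30*e^(t)/(4*e^(2*t) + 20*e^(t) + 25)
d^3K/dt^3 = (-60*e^(2*t) + 150*e^(t))/(8*e^(3*t) + 60*e^(2*t) + 150*e^(t) + 125)
d^4K/dt^4 = (120*e^(3*t) - 1200*e^(2*t) + 750*e^(t))/(16*e^(4*t) + 160*e^(3*t) + 600*e^(2*t) + 1000*e^(t) + 625)
d^5K/dt^5 = (-240*e^(4*t) + 6600*e^(3*t) - 16500*e^(2*t) + 3750*e^(t))/(32*e^(5*t) + 400*e^(4*t) + 2000*e^(3*t) + 5000*e^(2*t) + 6250*e^(t) + 3125)

κ_5 = d^5K/dt^5 |_{t=0} = -6390/16807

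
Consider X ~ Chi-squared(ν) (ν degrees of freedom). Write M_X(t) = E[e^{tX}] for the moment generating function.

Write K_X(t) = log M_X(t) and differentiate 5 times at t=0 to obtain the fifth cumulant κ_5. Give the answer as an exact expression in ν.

M_X(t) = (1 - 2*t)^(-ν/2)
K_X(t) = log M_X(t) = -ν*log(1 - 2*t)/2
dK/dt = -ν/(2*t - 1)
d^2K/dt^2 = 2*ν/(4*t^2 - 4*t + 1)
d^3K/dt^3 = -8*ν/(8*t^3 - 12*t^2 + 6*t - 1)
d^4K/dt^4 = 48*ν/(16*t^4 - 32*t^3 + 24*t^2 - 8*t + 1)
d^5K/dt^5 = -384*ν/(32*t^5 - 80*t^4 + 80*t^3 - 40*t^2 + 10*t - 1)

κ_5 = d^5K/dt^5 |_{t=0} = 384*ν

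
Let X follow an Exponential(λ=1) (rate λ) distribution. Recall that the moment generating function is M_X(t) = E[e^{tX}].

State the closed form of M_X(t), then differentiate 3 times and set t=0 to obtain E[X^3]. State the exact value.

M_X(t) = 1/(1 - t)
dM/dt = 1/(t^2 - 2*t + 1)
d^2M/dt^2 = -2/(t^3 - 3*t^2 + 3*t - 1)
d^3M/dt^3 = 6/(t^4 - 4*t^3 + 6*t^2 - 4*t + 1)

E[X^3] = d^3M/dt^3 |_{t=0} = 6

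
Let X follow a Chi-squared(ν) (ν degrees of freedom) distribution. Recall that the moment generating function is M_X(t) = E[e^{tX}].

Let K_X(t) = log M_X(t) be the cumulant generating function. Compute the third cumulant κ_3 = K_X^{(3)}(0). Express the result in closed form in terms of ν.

κ_3 = K′′′(0) = 8*ν

M_X(t) = (1 - 2*t)^(-ν/2)
K_X(t) = log M_X(t) = -ν*log(1 - 2*t)/2
K′(t) = -ν/(2*t - 1)
K′′(t) = 2*ν/(4*t^2 - 4*t + 1)
K′′′(t) = -8*ν/(8*t^3 - 12*t^2 + 6*t - 1)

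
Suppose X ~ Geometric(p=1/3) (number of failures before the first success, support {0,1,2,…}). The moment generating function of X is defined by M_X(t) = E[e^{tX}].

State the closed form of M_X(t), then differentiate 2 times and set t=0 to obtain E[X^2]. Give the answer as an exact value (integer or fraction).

E[X^2] = D^2[M](0) = 10

M_X(t) = 1/(3*(1 - 2*e^(t)/3))
D^2[M](t) = (-4*e^(2*t) - 6*e^(t))/(8*e^(3*t) - 36*e^(2*t) + 54*e^(t) - 27)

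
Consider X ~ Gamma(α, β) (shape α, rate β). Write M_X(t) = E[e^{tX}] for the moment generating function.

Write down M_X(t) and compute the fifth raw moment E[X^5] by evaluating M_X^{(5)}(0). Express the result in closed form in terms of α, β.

M_X(t) = (β/(β - t))^α
M′(t) = -α*β^α*(1/(β - t))^α/(-β + t)
M′′(t) = (α^2*β^α*(1/(β - t))^α + α*β^α*(1/(β - t))^α)/(β^2 - 2*β*t + t^2)
M′′′(t) = (-α^3*β^α*(1/(β - t))^α - 3*α^2*β^α*(1/(β - t))^α - 2*α*β^α*(1/(β - t))^α)/(-β^3 + 3*β^2*t - 3*β*t^2 + t^3)
M′′′′(t) = (α^4*β^α*(1/(β - t))^α + 6*α^3*β^α*(1/(β - t))^α + 11*α^2*β^α*(1/(β - t))^α + 6*α*β^α*(1/(β - t))^α)/(β^4 - 4*β^3*t + 6*β^2*t^2 - 4*β*t^3 + t^4)

E[X^5] = M′′′′′(0) = α*(α^4 + 10*α^3 + 35*α^2 + 50*α + 24)/β^5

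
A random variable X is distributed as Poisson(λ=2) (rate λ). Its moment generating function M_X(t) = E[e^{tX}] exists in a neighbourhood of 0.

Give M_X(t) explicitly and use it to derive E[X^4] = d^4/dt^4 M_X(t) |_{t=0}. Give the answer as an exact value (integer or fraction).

E[X^4] = M′′′′(0) = 94

M_X(t) = e^(2*e^(t) - 2)
M′(t) = 2*e^(-2)*e^(t)*e^(2*e^(t))
M′′(t) = (4*e^(2*t)*e^(2*e^(t)) + 2*e^(t)*e^(2*e^(t)))*e^(-2)
M′′′(t) = (8*e^(3*t)*e^(2*e^(t)) + 12*e^(2*t)*e^(2*e^(t)) + 2*e^(t)*e^(2*e^(t)))*e^(-2)
M′′′′(t) = (16*e^(4*t)*e^(2*e^(t)) + 48*e^(3*t)*e^(2*e^(t)) + 28*e^(2*t)*e^(2*e^(t)) + 2*e^(t)*e^(2*e^(t)))*e^(-2)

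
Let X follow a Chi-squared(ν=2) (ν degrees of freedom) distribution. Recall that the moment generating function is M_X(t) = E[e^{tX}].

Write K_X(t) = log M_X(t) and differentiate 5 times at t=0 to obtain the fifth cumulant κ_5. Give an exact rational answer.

M_X(t) = 1/(1 - 2*t)
K_X(t) = log M_X(t) = -log(1 - 2*t)
dK/dt = -2/(2*t - 1)
d^2K/dt^2 = 4/(4*t^2 - 4*t + 1)
d^3K/dt^3 = -16/(8*t^3 - 12*t^2 + 6*t - 1)
d^4K/dt^4 = 96/(16*t^4 - 32*t^3 + 24*t^2 - 8*t + 1)
d^5K/dt^5 = -768/(32*t^5 - 80*t^4 + 80*t^3 - 40*t^2 + 10*t - 1)

κ_5 = d^5K/dt^5 |_{t=0} = 768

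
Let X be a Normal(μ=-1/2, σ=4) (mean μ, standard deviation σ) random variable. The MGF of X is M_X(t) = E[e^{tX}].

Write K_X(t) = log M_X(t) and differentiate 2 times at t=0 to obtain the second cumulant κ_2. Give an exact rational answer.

M_X(t) = e^(8*t^2 - t/2)
K_X(t) = log M_X(t) = 8*t^2 - t/2
K^(2)(t) = 16

κ_2 = K^(2)(0) = 16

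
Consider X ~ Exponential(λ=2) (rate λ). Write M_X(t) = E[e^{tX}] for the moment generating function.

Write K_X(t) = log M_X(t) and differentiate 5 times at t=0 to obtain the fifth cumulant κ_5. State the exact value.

κ_5 = K′′′′′(0) = 3/4

M_X(t) = 2/(2 - t)
K_X(t) = log M_X(t) = -log(2 - t) + log(2)
K′(t) = -1/(t - 2)
K′′(t) = 1/(t^2 - 4*t + 4)
K′′′(t) = -2/(t^3 - 6*t^2 + 12*t - 8)
K′′′′(t) = 6/(t^4 - 8*t^3 + 24*t^2 - 32*t + 16)
K′′′′′(t) = -24/(t^5 - 10*t^4 + 40*t^3 - 80*t^2 + 80*t - 32)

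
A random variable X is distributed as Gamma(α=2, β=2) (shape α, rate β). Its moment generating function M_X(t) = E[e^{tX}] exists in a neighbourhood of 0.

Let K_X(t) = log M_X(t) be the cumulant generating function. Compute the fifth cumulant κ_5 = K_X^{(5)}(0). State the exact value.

κ_5 = D^5[K](0) = 3/2

M_X(t) = 4/(2 - t)^2
K_X(t) = log M_X(t) = -2*log(2 - t) + 2*log(2)
D^5[K](t) = -48/(t^5 - 10*t^4 + 40*t^3 - 80*t^2 + 80*t - 32)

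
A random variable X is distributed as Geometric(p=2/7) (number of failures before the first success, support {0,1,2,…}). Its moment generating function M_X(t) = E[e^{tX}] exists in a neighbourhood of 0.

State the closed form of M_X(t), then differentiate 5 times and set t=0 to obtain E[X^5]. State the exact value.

M_X(t) = 2/(7*(1 - 5*e^(t)/7))
M′(t) = 10*e^(t)/(25*e^(2*t) - 70*e^(t) + 49)
M′′(t) = (-50*e^(2*t) - 70*e^(t))/(125*e^(3*t) - 525*e^(2*t) + 735*e^(t) - 343)
M′′′(t) = (250*e^(3*t) + 1400*e^(2*t) + 490*e^(t))/(625*e^(4*t) - 3500*e^(3*t) + 7350*e^(2*t) - 6860*e^(t) + 2401)
M′′′′(t) = (-1250*e^(4*t) - 19250*e^(3*t) - 26950*e^(2*t) - 3430*e^(t))/(3125*e^(5*t) - 21875*e^(4*t) + 61250*e^(3*t) - 85750*e^(2*t) + 60025*e^(t) - 16807)

E[X^5] = M′′′′′(0) = 47255/2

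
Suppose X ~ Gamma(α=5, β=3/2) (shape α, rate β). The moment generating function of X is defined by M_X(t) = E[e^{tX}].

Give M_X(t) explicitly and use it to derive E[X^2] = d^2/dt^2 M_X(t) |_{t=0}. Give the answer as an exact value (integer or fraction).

E[X^2] = D^2[M](0) = 40/3

M_X(t) = 243/(32*(3/2 - t)^5)
D^2[M](t) = -29160/(128*t^7 - 1344*t^6 + 6048*t^5 - 15120*t^4 + 22680*t^3 - 20412*t^2 + 10206*t - 2187)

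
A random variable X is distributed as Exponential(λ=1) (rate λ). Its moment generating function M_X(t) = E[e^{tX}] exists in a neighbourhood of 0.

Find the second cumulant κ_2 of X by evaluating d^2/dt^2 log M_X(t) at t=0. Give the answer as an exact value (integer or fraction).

κ_2 = K′′(0) = 1

M_X(t) = 1/(1 - t)
K_X(t) = log M_X(t) = -log(1 - t)
K′(t) = -1/(t - 1)
K′′(t) = 1/(t^2 - 2*t + 1)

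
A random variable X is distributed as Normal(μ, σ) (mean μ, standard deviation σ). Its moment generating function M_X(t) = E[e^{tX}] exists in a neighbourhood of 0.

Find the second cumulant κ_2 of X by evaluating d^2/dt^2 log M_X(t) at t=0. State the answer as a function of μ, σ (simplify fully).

M_X(t) = e^(μ*t + σ^2*t^2/2)
K_X(t) = log M_X(t) = μ*t + σ^2*t^2/2
D^2[K](t) = σ^2

κ_2 = D^2[K](0) = σ^2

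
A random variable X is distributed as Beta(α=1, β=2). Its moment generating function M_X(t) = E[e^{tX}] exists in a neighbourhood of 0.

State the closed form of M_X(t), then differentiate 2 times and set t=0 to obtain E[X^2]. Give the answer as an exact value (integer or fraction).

M_X(t) = ₁F₁(1; 3; t)
D^2[M](t) = ₁F₁(3; 5; t)/6

E[X^2] = D^2[M](0) = 1/6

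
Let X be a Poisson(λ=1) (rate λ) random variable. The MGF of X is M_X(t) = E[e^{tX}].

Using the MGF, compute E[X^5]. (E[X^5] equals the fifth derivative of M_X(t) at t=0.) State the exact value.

M_X(t) = e^(e^(t) - 1)
M′(t) = e^(-1)*e^(t)*e^(e^(t))
M′′(t) = (e^(2*t)*e^(e^(t)) + e^(t)*e^(e^(t)))*e^(-1)
M′′′(t) = (e^(3*t)*e^(e^(t)) + 3*e^(2*t)*e^(e^(t)) + e^(t)*e^(e^(t)))*e^(-1)
M′′′′(t) = (e^(4*t)*e^(e^(t)) + 6*e^(3*t)*e^(e^(t)) + 7*e^(2*t)*e^(e^(t)) + e^(t)*e^(e^(t)))*e^(-1)
M′′′′′(t) = (e^(5*t)*e^(e^(t)) + 10*e^(4*t)*e^(e^(t)) + 25*e^(3*t)*e^(e^(t)) + 15*e^(2*t)*e^(e^(t)) + e^(t)*e^(e^(t)))*e^(-1)

E[X^5] = M′′′′′(0) = 52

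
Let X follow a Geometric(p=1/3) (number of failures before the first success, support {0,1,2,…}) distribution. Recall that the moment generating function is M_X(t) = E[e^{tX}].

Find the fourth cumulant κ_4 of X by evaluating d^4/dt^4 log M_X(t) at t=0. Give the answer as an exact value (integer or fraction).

κ_4 = D^4[K](0) = 222

M_X(t) = 1/(3*(1 - 2*e^(t)/3))
K_X(t) = log M_X(t) = -log(1 - 2*e^(t)/3) - log(3)
D^4[K](t) = (24*e^(3*t) + 144*e^(2*t) + 54*e^(t))/(16*e^(4*t) - 96*e^(3*t) + 216*e^(2*t) - 216*e^(t) + 81)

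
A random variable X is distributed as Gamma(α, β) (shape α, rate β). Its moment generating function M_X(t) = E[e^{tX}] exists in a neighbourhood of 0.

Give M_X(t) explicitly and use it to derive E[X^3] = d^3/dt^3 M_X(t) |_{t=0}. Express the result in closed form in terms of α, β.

E[X^3] = d^3M/dt^3 |_{t=0} = α*(α^2 + 3*α + 2)/β^3

M_X(t) = (β/(β - t))^α
dM/dt = -α*β^α*(1/(β - t))^α/(-β + t)
d^2M/dt^2 = (α^2*β^α*(1/(β - t))^α + α*β^α*(1/(β - t))^α)/(β^2 - 2*β*t + t^2)
d^3M/dt^3 = (-α^3*β^α*(1/(β - t))^α - 3*α^2*β^α*(1/(β - t))^α - 2*α*β^α*(1/(β - t))^α)/(-β^3 + 3*β^2*t - 3*β*t^2 + t^3)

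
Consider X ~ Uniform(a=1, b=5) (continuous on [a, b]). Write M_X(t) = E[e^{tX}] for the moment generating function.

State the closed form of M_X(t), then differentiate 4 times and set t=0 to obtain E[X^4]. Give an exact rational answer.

E[X^4] = M^(4)(0) = 781/5

M_X(t) = (e^(5*t) - e^(t))/(4*t)
M^(4)(t) = (625*t^4*e^(5*t) - t^4*e^(t) - 500*t^3*e^(5*t) + 4*t^3*e^(t) + 300*t^2*e^(5*t) - 12*t^2*e^(t) - 120*t*e^(5*t) + 24*t*e^(t) + 24*e^(5*t) - 24*e^(t))/(4*t^5)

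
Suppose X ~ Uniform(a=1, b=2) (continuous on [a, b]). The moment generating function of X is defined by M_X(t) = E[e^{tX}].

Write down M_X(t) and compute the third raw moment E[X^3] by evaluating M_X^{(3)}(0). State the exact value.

E[X^3] = M′′′(0) = 15/4

M_X(t) = (e^(2*t) - e^(t))/t
M′(t) = (2*t*e^(2*t) - t*e^(t) - e^(2*t) + e^(t))/t^2
M′′(t) = (4*t^2*e^(2*t) - t^2*e^(t) - 4*t*e^(2*t) + 2*t*e^(t) + 2*e^(2*t) - 2*e^(t))/t^3
M′′′(t) = (8*t^3*e^(2*t) - t^3*e^(t) - 12*t^2*e^(2*t) + 3*t^2*e^(t) + 12*t*e^(2*t) - 6*t*e^(t) - 6*e^(2*t) + 6*e^(t))/t^4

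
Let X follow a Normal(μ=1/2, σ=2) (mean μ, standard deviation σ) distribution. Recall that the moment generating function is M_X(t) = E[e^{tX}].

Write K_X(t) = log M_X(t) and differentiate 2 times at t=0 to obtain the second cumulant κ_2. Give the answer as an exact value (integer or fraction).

κ_2 = K′′(0) = 4

M_X(t) = e^(2*t^2 + t/2)
K_X(t) = log M_X(t) = 2*t^2 + t/2
K′(t) = 4*t + 1/2
K′′(t) = 4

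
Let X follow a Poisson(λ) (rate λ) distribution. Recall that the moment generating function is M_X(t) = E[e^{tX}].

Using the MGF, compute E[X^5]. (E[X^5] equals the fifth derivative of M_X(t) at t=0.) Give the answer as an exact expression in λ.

E[X^5] = M′′′′′(0) = λ*(λ^4 + 10*λ^3 + 25*λ^2 + 15*λ + 1)

M_X(t) = e^(λ*(e^(t) - 1))
M′(t) = λ*e^(-λ)*e^(t)*e^(λ*e^(t))
M′′(t) = (λ^2*e^(2*t)*e^(λ*e^(t)) + λ*e^(t)*e^(λ*e^(t)))*e^(-λ)
M′′′(t) = (λ^3*e^(3*t)*e^(λ*e^(t)) + 3*λ^2*e^(2*t)*e^(λ*e^(t)) + λ*e^(t)*e^(λ*e^(t)))*e^(-λ)
M′′′′(t) = (λ^4*e^(4*t)*e^(λ*e^(t)) + 6*λ^3*e^(3*t)*e^(λ*e^(t)) + 7*λ^2*e^(2*t)*e^(λ*e^(t)) + λ*e^(t)*e^(λ*e^(t)))*e^(-λ)
M′′′′′(t) = (λ^5*e^(5*t)*e^(λ*e^(t)) + 10*λ^4*e^(4*t)*e^(λ*e^(t)) + 25*λ^3*e^(3*t)*e^(λ*e^(t)) + 15*λ^2*e^(2*t)*e^(λ*e^(t)) + λ*e^(t)*e^(λ*e^(t)))*e^(-λ)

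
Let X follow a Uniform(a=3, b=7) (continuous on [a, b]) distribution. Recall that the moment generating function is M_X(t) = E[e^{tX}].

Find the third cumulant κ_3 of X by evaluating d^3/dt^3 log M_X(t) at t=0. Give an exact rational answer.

M_X(t) = (e^(7*t) - e^(3*t))/(4*t)
K_X(t) = log M_X(t) = -log(t) + log(e^(7*t) - e^(3*t)) - 2*log(2)
dK/dt = (7*t*e^(4*t) - 3*t - e^(4*t) + 1)/(t*e^(4*t) - t)
d^2K/dt^2 = (-16*t^2*e^(4*t) + e^(8*t) - 2*e^(4*t) + 1)/(t^2*e^(8*t) - 2*t^2*e^(4*t) + t^2)
d^3K/dt^3 = (64*t^3*e^(8*t) + 64*t^3*e^(4*t) - 2*e^(12*t) + 6*e^(8*t) - 6*e^(4*t) + 2)/(t^3*e^(12*t) - 3*t^3*e^(8*t) + 3*t^3*e^(4*t) - t^3)

κ_3 = d^3K/dt^3 |_{t=0} = 0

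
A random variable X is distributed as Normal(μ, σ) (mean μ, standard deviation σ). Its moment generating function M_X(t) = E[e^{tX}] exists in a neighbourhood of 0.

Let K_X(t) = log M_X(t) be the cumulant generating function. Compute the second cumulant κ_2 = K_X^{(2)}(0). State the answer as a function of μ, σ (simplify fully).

κ_2 = D^2[K](0) = σ^2

M_X(t) = e^(μ*t + σ^2*t^2/2)
K_X(t) = log M_X(t) = μ*t + σ^2*t^2/2
D^2[K](t) = σ^2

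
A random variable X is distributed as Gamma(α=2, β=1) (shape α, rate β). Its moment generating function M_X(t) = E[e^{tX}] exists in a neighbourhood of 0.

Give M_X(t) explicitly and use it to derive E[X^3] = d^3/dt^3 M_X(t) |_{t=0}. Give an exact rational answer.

M_X(t) = (1 - t)^(-2)
M′(t) = -2/(t^3 - 3*t^2 + 3*t - 1)
M′′(t) = 6/(t^4 - 4*t^3 + 6*t^2 - 4*t + 1)
M′′′(t) = -24/(t^5 - 5*t^4 + 10*t^3 - 10*t^2 + 5*t - 1)

E[X^3] = M′′′(0) = 24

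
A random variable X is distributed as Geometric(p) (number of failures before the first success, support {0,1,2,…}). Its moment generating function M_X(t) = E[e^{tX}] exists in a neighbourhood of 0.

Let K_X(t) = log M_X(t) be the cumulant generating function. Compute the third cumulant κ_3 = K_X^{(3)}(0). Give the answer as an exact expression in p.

κ_3 = D^3[K](0) = (p^2 - 3*p + 2)/p^3

M_X(t) = p/(-(1 - p)*e^(t) + 1)
K_X(t) = log M_X(t) = log(p) - log(-(1 - p)*e^(t) + 1)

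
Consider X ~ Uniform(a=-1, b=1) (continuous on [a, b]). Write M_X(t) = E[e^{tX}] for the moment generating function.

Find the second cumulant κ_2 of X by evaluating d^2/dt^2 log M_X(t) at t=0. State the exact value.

κ_2 = K′′(0) = 1/3

M_X(t) = (e^(t) - e^(-t))/(2*t)
K_X(t) = log M_X(t) = -log(t) + log(e^(t) - e^(-t)) - log(2)
K′(t) = (t*e^(2*t) + t - e^(2*t) + 1)/(t*e^(2*t) - t)
K′′(t) = (-4*t^2*e^(2*t) + e^(4*t) - 2*e^(2*t) + 1)/(t^2*e^(4*t) - 2*t^2*e^(2*t) + t^2)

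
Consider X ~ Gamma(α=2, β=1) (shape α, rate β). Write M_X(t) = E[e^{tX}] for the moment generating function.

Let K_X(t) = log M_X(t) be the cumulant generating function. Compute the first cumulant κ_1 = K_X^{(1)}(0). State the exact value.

M_X(t) = (1 - t)^(-2)
K_X(t) = log M_X(t) = -2*log(1 - t)
D[K](t) = -2/(t - 1)

κ_1 = D[K](0) = 2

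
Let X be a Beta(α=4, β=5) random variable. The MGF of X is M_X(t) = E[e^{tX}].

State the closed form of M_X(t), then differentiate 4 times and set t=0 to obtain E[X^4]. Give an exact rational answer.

E[X^4] = M′′′′(0) = 7/99

M_X(t) = ₁F₁(4; 9; t)
M′(t) = 4*₁F₁(5; 10; t)/9
M′′(t) = 2*₁F₁(6; 11; t)/9
M′′′(t) = 4*₁F₁(7; 12; t)/33
M′′′′(t) = 7*₁F₁(8; 13; t)/99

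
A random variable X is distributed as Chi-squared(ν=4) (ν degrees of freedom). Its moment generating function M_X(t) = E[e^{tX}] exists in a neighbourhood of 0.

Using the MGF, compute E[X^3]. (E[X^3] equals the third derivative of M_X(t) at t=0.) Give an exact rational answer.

M_X(t) = (1 - 2*t)^(-2)
M^(3)(t) = -192/(32*t^5 - 80*t^4 + 80*t^3 - 40*t^2 + 10*t - 1)

E[X^3] = M^(3)(0) = 192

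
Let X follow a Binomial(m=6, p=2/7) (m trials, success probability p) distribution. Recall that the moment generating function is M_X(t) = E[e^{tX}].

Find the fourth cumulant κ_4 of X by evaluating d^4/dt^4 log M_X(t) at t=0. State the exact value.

κ_4 = d^4K/dt^4 |_{t=0} = -660/2401

M_X(t) = (2*e^(t)/7 + 5/7)^6
K_X(t) = log M_X(t) = 6*log(2*e^(t)/7 + 5/7)
dK/dt = 12*e^(t)/(2*e^(t) + 5)
d^2K/dt^2 = 60*e^(t)/(4*e^(2*t) + 20*e^(t) + 25)
d^3K/dt^3 = (-120*e^(2*t) + 300*e^(t))/(8*e^(3*t) + 60*e^(2*t) + 150*e^(t) + 125)
d^4K/dt^4 = (240*e^(3*t) - 2400*e^(2*t) + 1500*e^(t))/(16*e^(4*t) + 160*e^(3*t) + 600*e^(2*t) + 1000*e^(t) + 625)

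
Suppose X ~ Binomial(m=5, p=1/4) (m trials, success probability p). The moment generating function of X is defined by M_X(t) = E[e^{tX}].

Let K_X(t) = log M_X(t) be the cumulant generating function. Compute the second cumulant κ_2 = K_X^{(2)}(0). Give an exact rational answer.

M_X(t) = (e^(t)/4 + 3/4)^5
K_X(t) = log M_X(t) = 5*log(e^(t)/4 + 3/4)
D^2[K](t) = 15*e^(t)/(e^(2*t) + 6*e^(t) + 9)

κ_2 = D^2[K](0) = 15/16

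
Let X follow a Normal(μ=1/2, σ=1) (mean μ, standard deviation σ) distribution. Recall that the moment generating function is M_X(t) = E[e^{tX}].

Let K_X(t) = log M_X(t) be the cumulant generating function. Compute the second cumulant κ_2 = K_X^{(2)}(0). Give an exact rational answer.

M_X(t) = e^(t^2/2 + t/2)
K_X(t) = log M_X(t) = t^2/2 + t/2
dK/dt = t + 1/2
d^2K/dt^2 = 1

κ_2 = d^2K/dt^2 |_{t=0} = 1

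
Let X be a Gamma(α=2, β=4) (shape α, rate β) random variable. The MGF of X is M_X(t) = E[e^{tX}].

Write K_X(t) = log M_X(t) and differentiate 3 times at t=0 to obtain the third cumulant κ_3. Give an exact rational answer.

M_X(t) = 16/(4 - t)^2
K_X(t) = log M_X(t) = -2*log(4 - t) + 4*log(2)
K^(3)(t) = -4/(t^3 - 12*t^2 + 48*t - 64)

κ_3 = K^(3)(0) = 1/16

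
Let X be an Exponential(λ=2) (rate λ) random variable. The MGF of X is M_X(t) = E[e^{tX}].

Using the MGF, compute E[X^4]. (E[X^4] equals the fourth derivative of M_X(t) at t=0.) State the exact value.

M_X(t) = 2/(2 - t)
dM/dt = 2/(t^2 - 4*t + 4)
d^2M/dt^2 = -4/(t^3 - 6*t^2 + 12*t - 8)
d^3M/dt^3 = 12/(t^4 - 8*t^3 + 24*t^2 - 32*t + 16)
d^4M/dt^4 = -48/(t^5 - 10*t^4 + 40*t^3 - 80*t^2 + 80*t - 32)

E[X^4] = d^4M/dt^4 |_{t=0} = 3/2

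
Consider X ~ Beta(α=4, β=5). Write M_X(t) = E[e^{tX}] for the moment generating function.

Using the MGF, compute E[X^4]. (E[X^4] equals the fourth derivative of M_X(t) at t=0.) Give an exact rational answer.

M_X(t) = ₁F₁(4; 9; t)
M′(t) = 4*₁F₁(5; 10; t)/9
M′′(t) = 2*₁F₁(6; 11; t)/9
M′′′(t) = 4*₁F₁(7; 12; t)/33
M′′′′(t) = 7*₁F₁(8; 13; t)/99

E[X^4] = M′′′′(0) = 7/99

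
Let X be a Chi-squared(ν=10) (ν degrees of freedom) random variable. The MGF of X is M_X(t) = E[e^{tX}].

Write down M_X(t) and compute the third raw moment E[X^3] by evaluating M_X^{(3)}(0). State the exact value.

M_X(t) = (1 - 2*t)^(-5)
M^(3)(t) = 1680/(256*t^8 - 1024*t^7 + 1792*t^6 - 1792*t^5 + 1120*t^4 - 448*t^3 + 112*t^2 - 16*t + 1)

E[X^3] = M^(3)(0) = 1680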